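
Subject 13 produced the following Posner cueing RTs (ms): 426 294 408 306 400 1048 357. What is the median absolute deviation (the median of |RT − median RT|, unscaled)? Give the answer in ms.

43 ms

Sorted: 294, 306, 357, 400, 408, 426, 1048 → median = 400
|x − 400|: 26, 106, 8, 94, 0, 648, 43
Sorted deviations: 0, 8, 26, 43, 94, 106, 648 → MAD = 43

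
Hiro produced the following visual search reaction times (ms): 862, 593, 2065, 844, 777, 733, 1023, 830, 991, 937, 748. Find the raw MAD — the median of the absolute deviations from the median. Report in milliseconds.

Sorted: 593, 733, 748, 777, 830, 844, 862, 937, 991, 1023, 2065 → median = 844
|x − 844|: 18, 251, 1221, 0, 67, 111, 179, 14, 147, 93, 96
Sorted deviations: 0, 14, 18, 67, 93, 96, 111, 147, 179, 251, 1221 → MAD = 96

96 ms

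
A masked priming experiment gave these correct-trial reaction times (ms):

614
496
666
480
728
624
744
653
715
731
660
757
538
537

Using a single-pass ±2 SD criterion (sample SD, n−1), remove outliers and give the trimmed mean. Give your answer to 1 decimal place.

638.8 ms

n = 14, ΣRT = 8943, M = 638.786
Σ(x−M)² = 115660.36; s = √(115660.36/13) = 94.324
Cutoffs: 638.786 ± 2·94.324 → [450.1, 827.4]
No RTs fall outside the cutoffs; all 14 retained. Mean = 8943/14 = 638.786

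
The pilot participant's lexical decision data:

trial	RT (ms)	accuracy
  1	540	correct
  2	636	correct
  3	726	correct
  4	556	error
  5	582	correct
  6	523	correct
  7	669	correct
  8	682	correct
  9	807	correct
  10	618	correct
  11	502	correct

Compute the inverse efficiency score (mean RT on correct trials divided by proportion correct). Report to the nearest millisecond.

Correct trials (n=10): 540, 636, 726, 582, 523, 669, 682, 807, 618, 502
Mean correct RT = 6285/10 = 628.5000 ms
Proportion correct = 10/11
IES = 628.5000 / (10/11) = 691.350 ms

691 ms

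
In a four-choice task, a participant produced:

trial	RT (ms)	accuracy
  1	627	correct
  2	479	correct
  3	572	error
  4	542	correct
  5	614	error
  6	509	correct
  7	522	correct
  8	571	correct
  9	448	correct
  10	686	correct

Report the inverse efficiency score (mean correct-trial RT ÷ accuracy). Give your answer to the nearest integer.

Correct trials (n=8): 627, 479, 542, 509, 522, 571, 448, 686
Mean correct RT = 4384/8 = 548.0000 ms
Proportion correct = 8/10
IES = 548.0000 / (8/10) = 685.000 ms

685 ms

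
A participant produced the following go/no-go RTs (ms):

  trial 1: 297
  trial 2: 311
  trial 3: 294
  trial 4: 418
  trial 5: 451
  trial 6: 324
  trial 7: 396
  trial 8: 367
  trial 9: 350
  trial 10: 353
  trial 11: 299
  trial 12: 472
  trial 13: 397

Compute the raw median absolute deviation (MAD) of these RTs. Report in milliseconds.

Sorted: 294, 297, 299, 311, 324, 350, 353, 367, 396, 397, 418, 451, 472 → median = 353
|x − 353|: 56, 42, 59, 65, 98, 29, 43, 14, 3, 0, 54, 119, 44
Sorted deviations: 0, 3, 14, 29, 42, 43, 44, 54, 56, 59, 65, 98, 119 → MAD = 44

44 ms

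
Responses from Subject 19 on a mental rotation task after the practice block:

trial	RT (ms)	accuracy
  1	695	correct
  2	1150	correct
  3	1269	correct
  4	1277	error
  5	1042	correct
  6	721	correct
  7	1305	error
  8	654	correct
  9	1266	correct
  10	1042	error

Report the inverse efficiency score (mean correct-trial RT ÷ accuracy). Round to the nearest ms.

Correct trials (n=7): 695, 1150, 1269, 1042, 721, 654, 1266
Mean correct RT = 6797/7 = 971.0000 ms
Proportion correct = 7/10
IES = 971.0000 / (7/10) = 1387.143 ms

1387 ms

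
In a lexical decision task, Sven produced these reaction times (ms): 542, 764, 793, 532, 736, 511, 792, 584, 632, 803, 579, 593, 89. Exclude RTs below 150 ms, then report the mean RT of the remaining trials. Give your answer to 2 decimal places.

655.08 ms

Excluded: 89
Retained (n=12): Σ = 7861
Mean = 7861/12 = 655.0833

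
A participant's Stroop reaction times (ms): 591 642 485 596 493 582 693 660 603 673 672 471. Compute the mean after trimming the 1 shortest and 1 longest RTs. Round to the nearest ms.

Sorted: 471, 485, 493, 582, 591, 596, 603, 642, 660, 672, 673, 693
Drop lowest 1 (471) and highest 1 (693)
Remaining (n=10): Σ = 5997, mean = 5997/10 = 599.700

600 ms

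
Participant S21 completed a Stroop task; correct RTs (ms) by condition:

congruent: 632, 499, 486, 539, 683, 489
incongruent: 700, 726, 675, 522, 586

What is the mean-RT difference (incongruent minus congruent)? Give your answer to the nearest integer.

87 ms

M(congruent) = 3328/6 = 554.667
M(incongruent) = 3209/5 = 641.800
Difference = 641.800 − 554.667 = 87.133 ms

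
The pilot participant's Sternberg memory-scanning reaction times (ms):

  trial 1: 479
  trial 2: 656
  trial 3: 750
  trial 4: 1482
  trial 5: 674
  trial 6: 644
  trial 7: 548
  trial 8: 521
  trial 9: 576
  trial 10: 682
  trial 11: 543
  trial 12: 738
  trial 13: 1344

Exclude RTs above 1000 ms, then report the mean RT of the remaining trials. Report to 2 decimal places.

Excluded: 1344, 1482
Retained (n=11): Σ = 6811
Mean = 6811/11 = 619.1818

619.18 ms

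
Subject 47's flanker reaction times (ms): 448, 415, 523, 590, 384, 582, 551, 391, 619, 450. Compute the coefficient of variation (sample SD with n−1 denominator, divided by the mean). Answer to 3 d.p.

0.178

n = 10, Σ = 4953, M = 495.3000
Σ(x−M)² = 69660.100; s = √(69660.100/9) = 87.9773
CV = 87.9773 / 495.3000 = 0.17762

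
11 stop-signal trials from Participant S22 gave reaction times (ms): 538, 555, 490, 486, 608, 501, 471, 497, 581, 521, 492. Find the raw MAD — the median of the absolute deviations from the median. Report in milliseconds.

20 ms

Sorted: 471, 486, 490, 492, 497, 501, 521, 538, 555, 581, 608 → median = 501
|x − 501|: 37, 54, 11, 15, 107, 0, 30, 4, 80, 20, 9
Sorted deviations: 0, 4, 9, 11, 15, 20, 30, 37, 54, 80, 107 → MAD = 20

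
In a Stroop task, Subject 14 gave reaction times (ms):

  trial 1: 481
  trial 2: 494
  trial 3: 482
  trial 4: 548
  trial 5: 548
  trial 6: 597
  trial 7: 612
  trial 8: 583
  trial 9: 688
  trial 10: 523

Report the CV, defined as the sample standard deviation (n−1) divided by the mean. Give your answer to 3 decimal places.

0.119

n = 10, Σ = 5556, M = 555.6000
Σ(x−M)² = 39130.400; s = √(39130.400/9) = 65.9380
CV = 65.9380 / 555.6000 = 0.11868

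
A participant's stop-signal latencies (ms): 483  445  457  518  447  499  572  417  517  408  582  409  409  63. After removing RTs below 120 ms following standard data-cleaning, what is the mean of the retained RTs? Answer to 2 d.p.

Excluded: 63
Retained (n=13): Σ = 6163
Mean = 6163/13 = 474.0769

474.08 ms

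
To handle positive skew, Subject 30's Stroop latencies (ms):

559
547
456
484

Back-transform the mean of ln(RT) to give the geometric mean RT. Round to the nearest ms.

ln(RT): 6.3261, 6.3044, 6.1225, 6.1821
Mean ln(RT) = 24.9352/4 = 6.23379
Geometric mean = exp(6.23379) = 509.69 ms

510 ms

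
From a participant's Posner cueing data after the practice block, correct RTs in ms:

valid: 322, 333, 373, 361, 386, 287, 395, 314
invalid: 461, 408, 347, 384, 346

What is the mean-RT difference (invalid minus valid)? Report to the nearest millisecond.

M(valid) = 2771/8 = 346.375
M(invalid) = 1946/5 = 389.200
Difference = 389.200 − 346.375 = 42.825 ms

43 ms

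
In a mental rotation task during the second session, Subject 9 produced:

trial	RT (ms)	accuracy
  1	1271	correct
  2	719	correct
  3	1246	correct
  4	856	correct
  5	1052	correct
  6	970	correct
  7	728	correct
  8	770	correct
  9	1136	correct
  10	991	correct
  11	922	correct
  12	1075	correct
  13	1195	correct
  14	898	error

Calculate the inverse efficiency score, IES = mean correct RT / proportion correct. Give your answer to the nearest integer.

Correct trials (n=13): 1271, 719, 1246, 856, 1052, 970, 728, 770, 1136, 991, 922, 1075, 1195
Mean correct RT = 12931/13 = 994.6923 ms
Proportion correct = 13/14
IES = 994.6923 / (13/14) = 1071.207 ms

1071 ms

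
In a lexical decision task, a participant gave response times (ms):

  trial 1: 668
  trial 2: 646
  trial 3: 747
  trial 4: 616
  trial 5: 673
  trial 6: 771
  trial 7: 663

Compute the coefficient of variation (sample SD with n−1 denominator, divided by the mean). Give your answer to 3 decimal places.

0.081

n = 7, Σ = 4784, M = 683.4286
Σ(x−M)² = 18421.714; s = √(18421.714/6) = 55.4102
CV = 55.4102 / 683.4286 = 0.08108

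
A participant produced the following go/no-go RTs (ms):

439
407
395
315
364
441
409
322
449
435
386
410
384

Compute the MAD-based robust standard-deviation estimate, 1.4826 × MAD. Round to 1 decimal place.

Sorted: 315, 322, 364, 384, 386, 395, 407, 409, 410, 435, 439, 441, 449 → median = 407
|x − 407| sorted: 0, 2, 3, 12, 21, 23, 28, 32, 34, 42, 43, 85, 92 → MAD = 28
Robust SD ≈ 1.4826 × 28 = 41.513

41.5 ms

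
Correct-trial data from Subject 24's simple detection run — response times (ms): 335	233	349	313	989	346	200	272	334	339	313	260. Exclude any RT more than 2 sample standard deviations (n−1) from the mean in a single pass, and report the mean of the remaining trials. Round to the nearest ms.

299 ms

n = 12, ΣRT = 4283, M = 356.917
Σ(x−M)² = 461476.92; s = √(461476.92/11) = 204.823
Cutoffs: 356.917 ± 2·204.823 → [-52.7, 766.6]
Outside: 989 → excluded.
Retained (n=11): Σ = 3294, mean = 3294/11 = 299.455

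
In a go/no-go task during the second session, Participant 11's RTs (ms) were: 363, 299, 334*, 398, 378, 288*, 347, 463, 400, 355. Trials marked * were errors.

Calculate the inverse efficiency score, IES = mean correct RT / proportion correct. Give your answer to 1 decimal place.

Correct trials (n=8): 363, 299, 398, 378, 347, 463, 400, 355
Mean correct RT = 3003/8 = 375.3750 ms
Proportion correct = 8/10
IES = 375.3750 / (8/10) = 469.219 ms

469.2 ms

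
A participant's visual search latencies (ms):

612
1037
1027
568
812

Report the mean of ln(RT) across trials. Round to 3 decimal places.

ln(RT): 6.4167, 6.9441, 6.9344, 6.3421, 6.6995
Σ ln(RT) = 33.3368
Mean = 33.3368/5 = 6.66737

6.667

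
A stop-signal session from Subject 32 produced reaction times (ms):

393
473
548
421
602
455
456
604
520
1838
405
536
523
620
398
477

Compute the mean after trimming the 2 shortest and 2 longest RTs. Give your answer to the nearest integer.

502 ms

Sorted: 393, 398, 405, 421, 455, 456, 473, 477, 520, 523, 536, 548, 602, 604, 620, 1838
Drop lowest 2 (393, 398) and highest 2 (620, 1838)
Remaining (n=12): Σ = 6020, mean = 6020/12 = 501.667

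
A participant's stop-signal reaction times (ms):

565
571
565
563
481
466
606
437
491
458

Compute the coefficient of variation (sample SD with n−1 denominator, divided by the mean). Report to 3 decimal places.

n = 10, Σ = 5203, M = 520.3000
Σ(x−M)² = 31906.100; s = √(31906.100/9) = 59.5409
CV = 59.5409 / 520.3000 = 0.11444

0.114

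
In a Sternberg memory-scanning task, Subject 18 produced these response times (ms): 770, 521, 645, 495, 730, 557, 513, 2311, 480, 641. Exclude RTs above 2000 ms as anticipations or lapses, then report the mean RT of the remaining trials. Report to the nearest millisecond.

595 ms

Excluded: 2311
Retained (n=9): Σ = 5352
Mean = 5352/9 = 594.6667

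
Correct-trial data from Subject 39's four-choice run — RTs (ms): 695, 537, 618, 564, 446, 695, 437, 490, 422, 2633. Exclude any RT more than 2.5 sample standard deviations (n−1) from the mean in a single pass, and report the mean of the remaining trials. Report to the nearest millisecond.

545 ms

n = 10, ΣRT = 7537, M = 753.700
Σ(x−M)² = 4014560.10; s = √(4014560.10/9) = 667.879
Cutoffs: 753.700 ± 2.5·667.879 → [-916.0, 2423.4]
Outside: 2633 → excluded.
Retained (n=9): Σ = 4904, mean = 4904/9 = 544.889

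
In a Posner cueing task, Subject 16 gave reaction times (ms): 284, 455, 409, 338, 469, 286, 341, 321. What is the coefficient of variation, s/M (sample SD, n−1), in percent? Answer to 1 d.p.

n = 8, Σ = 2903, M = 362.8750
Σ(x−M)² = 36858.875; s = √(36858.875/7) = 72.5641
CV = 72.5641 / 362.8750 = 0.19997 = 19.997%

20.0%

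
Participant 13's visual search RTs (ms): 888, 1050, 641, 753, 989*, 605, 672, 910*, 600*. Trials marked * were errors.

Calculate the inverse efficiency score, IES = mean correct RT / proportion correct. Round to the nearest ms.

1152 ms

Correct trials (n=6): 888, 1050, 641, 753, 605, 672
Mean correct RT = 4609/6 = 768.1667 ms
Proportion correct = 6/9
IES = 768.1667 / (6/9) = 1152.250 ms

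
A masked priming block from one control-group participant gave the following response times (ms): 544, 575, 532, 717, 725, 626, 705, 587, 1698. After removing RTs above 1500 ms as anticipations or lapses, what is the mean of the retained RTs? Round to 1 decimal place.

626.4 ms

Excluded: 1698
Retained (n=8): Σ = 5011
Mean = 5011/8 = 626.3750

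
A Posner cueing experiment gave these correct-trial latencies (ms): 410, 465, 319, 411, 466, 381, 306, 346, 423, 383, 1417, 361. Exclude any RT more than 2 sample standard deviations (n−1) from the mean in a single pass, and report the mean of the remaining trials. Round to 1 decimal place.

388.3 ms

n = 12, ΣRT = 5688, M = 474.000
Σ(x−M)² = 998392.00; s = √(998392.00/11) = 301.269
Cutoffs: 474.000 ± 2·301.269 → [-128.5, 1076.5]
Outside: 1417 → excluded.
Retained (n=11): Σ = 4271, mean = 4271/11 = 388.273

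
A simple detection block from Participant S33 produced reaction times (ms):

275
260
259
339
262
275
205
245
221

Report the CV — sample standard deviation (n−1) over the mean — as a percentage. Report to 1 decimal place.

14.6%

n = 9, Σ = 2341, M = 260.1111
Σ(x−M)² = 11466.889; s = √(11466.889/8) = 37.8598
CV = 37.8598 / 260.1111 = 0.14555 = 14.555%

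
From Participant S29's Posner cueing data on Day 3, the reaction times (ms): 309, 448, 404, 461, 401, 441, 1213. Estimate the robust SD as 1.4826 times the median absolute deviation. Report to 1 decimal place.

54.9 ms

Sorted: 309, 401, 404, 441, 448, 461, 1213 → median = 441
|x − 441| sorted: 0, 7, 20, 37, 40, 132, 772 → MAD = 37
Robust SD ≈ 1.4826 × 37 = 54.856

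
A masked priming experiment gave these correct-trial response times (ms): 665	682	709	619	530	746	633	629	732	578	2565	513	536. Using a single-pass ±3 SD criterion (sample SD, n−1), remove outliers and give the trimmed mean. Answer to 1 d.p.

631.0 ms

n = 13, ΣRT = 10137, M = 779.769
Σ(x−M)² = 3522014.31; s = √(3522014.31/12) = 541.758
Cutoffs: 779.769 ± 3·541.758 → [-845.5, 2405.0]
Outside: 2565 → excluded.
Retained (n=12): Σ = 7572, mean = 7572/12 = 631.000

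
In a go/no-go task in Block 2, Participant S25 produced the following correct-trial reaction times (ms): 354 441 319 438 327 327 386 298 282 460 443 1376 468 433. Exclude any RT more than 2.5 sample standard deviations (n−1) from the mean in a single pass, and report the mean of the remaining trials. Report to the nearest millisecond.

n = 14, ΣRT = 6352, M = 453.714
Σ(x−M)² = 970328.86; s = √(970328.86/13) = 273.204
Cutoffs: 453.714 ± 2.5·273.204 → [-229.3, 1136.7]
Outside: 1376 → excluded.
Retained (n=13): Σ = 4976, mean = 4976/13 = 382.769

383 ms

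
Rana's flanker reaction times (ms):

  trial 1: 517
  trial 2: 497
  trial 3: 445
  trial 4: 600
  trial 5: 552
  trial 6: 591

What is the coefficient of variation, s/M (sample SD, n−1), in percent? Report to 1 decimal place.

11.1%

n = 6, Σ = 3202, M = 533.6667
Σ(x−M)² = 17507.333; s = √(17507.333/5) = 59.1732
CV = 59.1732 / 533.6667 = 0.11088 = 11.088%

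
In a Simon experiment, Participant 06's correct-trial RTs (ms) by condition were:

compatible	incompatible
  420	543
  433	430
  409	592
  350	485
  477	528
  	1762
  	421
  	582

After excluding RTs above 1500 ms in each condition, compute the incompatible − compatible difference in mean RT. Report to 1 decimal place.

incompatible: exclude 1762
M(compatible) = 2089/5 = 417.800
M(incompatible) = 3581/7 = 511.571
Difference = 511.571 − 417.800 = 93.771 ms

93.8 ms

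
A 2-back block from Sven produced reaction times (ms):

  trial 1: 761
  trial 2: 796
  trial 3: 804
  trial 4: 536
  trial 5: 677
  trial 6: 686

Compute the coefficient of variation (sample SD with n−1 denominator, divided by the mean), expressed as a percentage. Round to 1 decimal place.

n = 6, Σ = 4260, M = 710.0000
Σ(x−M)² = 50774.000; s = √(50774.000/5) = 100.7710
CV = 100.7710 / 710.0000 = 0.14193 = 14.193%

14.2%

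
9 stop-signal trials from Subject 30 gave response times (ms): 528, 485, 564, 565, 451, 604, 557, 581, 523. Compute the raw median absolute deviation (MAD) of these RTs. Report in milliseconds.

29 ms

Sorted: 451, 485, 523, 528, 557, 564, 565, 581, 604 → median = 557
|x − 557|: 29, 72, 7, 8, 106, 47, 0, 24, 34
Sorted deviations: 0, 7, 8, 24, 29, 34, 47, 72, 106 → MAD = 29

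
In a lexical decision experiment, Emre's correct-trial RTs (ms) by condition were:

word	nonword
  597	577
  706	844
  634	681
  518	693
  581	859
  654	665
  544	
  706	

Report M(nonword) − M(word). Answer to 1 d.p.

M(word) = 4940/8 = 617.500
M(nonword) = 4319/6 = 719.833
Difference = 719.833 − 617.500 = 102.333 ms

102.3 ms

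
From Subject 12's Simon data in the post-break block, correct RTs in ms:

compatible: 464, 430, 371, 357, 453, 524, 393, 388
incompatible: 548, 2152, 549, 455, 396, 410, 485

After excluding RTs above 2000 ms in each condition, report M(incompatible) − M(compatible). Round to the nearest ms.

incompatible: exclude 2152
M(compatible) = 3380/8 = 422.500
M(incompatible) = 2843/6 = 473.833
Difference = 473.833 − 422.500 = 51.333 ms

51 ms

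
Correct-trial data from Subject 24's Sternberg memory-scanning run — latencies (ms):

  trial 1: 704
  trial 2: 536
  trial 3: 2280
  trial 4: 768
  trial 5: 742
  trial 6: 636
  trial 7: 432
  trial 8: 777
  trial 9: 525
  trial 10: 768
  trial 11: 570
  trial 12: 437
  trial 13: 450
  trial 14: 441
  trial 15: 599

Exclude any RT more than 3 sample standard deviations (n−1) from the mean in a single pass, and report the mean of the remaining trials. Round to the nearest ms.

599 ms

n = 15, ΣRT = 10665, M = 711.000
Σ(x−M)² = 2870834.00; s = √(2870834.00/14) = 452.835
Cutoffs: 711.000 ± 3·452.835 → [-647.5, 2069.5]
Outside: 2280 → excluded.
Retained (n=14): Σ = 8385, mean = 8385/14 = 598.929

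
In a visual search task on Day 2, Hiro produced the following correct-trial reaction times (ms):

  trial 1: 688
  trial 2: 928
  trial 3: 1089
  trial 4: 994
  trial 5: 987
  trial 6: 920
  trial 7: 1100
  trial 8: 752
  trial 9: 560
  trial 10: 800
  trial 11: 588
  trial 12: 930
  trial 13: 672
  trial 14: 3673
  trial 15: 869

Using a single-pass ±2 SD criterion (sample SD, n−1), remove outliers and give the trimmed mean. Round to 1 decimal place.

848.4 ms

n = 15, ΣRT = 15550, M = 1036.667
Σ(x−M)² = 7846309.33; s = √(7846309.33/14) = 748.633
Cutoffs: 1036.667 ± 2·748.633 → [-460.6, 2533.9]
Outside: 3673 → excluded.
Retained (n=14): Σ = 11877, mean = 11877/14 = 848.357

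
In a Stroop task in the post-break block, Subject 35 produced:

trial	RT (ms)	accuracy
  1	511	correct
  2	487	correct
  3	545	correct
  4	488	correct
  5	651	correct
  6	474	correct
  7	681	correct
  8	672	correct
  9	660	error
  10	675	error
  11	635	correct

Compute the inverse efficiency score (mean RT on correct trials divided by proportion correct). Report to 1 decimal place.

Correct trials (n=9): 511, 487, 545, 488, 651, 474, 681, 672, 635
Mean correct RT = 5144/9 = 571.5556 ms
Proportion correct = 9/11
IES = 571.5556 / (9/11) = 698.568 ms

698.6 ms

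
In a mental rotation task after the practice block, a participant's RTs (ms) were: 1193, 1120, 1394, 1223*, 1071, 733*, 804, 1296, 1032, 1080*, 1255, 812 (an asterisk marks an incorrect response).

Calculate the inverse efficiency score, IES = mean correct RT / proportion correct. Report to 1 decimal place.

Correct trials (n=9): 1193, 1120, 1394, 1071, 804, 1296, 1032, 1255, 812
Mean correct RT = 9977/9 = 1108.5556 ms
Proportion correct = 9/12
IES = 1108.5556 / (9/12) = 1478.074 ms

1478.1 ms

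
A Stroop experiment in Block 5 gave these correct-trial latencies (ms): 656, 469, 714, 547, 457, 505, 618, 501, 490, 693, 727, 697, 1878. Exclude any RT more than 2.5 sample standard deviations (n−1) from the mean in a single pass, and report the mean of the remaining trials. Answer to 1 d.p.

n = 13, ΣRT = 8952, M = 688.615
Σ(x−M)² = 1653187.08; s = √(1653187.08/12) = 371.168
Cutoffs: 688.615 ± 2.5·371.168 → [-239.3, 1616.5]
Outside: 1878 → excluded.
Retained (n=12): Σ = 7074, mean = 7074/12 = 589.500

589.5 ms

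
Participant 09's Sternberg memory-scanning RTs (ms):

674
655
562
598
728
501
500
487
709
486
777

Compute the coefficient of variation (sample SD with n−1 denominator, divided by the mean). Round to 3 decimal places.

n = 11, Σ = 6677, M = 607.0000
Σ(x−M)² = 114570.000; s = √(114570.000/10) = 107.0374
CV = 107.0374 / 607.0000 = 0.17634

0.176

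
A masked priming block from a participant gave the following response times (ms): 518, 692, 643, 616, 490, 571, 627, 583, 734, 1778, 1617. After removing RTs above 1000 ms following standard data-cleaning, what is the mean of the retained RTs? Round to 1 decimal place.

Excluded: 1617, 1778
Retained (n=9): Σ = 5474
Mean = 5474/9 = 608.2222

608.2 ms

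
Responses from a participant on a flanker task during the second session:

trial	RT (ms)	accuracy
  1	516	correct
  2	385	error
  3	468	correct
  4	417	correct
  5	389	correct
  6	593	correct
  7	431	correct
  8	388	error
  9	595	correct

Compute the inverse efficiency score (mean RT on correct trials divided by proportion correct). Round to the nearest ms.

Correct trials (n=7): 516, 468, 417, 389, 593, 431, 595
Mean correct RT = 3409/7 = 487.0000 ms
Proportion correct = 7/9
IES = 487.0000 / (7/9) = 626.143 ms

626 ms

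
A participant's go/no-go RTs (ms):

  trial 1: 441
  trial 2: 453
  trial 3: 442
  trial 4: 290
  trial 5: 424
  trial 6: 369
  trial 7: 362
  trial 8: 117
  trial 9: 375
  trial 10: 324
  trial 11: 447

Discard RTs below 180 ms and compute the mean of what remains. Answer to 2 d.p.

Excluded: 117
Retained (n=10): Σ = 3927
Mean = 3927/10 = 392.7000

392.70 ms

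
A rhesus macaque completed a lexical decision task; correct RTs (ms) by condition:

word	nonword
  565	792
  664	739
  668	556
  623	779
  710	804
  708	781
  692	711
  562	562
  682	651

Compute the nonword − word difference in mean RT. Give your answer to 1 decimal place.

55.7 ms

M(word) = 5874/9 = 652.667
M(nonword) = 6375/9 = 708.333
Difference = 708.333 − 652.667 = 55.667 ms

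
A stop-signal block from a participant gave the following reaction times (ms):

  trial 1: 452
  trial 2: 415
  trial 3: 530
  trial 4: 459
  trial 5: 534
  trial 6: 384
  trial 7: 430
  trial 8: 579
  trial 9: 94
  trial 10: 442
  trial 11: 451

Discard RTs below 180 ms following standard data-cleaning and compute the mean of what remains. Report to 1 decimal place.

Excluded: 94
Retained (n=10): Σ = 4676
Mean = 4676/10 = 467.6000

467.6 ms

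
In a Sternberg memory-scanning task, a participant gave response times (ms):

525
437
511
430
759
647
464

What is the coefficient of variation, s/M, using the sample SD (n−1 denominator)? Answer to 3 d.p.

n = 7, Σ = 3773, M = 539.0000
Σ(x−M)² = 88954.000; s = √(88954.000/6) = 121.7607
CV = 121.7607 / 539.0000 = 0.22590

0.226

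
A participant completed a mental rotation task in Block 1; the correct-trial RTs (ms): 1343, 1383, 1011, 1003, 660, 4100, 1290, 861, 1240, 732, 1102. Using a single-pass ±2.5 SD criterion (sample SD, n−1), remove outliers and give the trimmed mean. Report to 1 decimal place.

n = 11, ΣRT = 14725, M = 1338.636
Σ(x−M)² = 8971896.55; s = √(8971896.55/10) = 947.201
Cutoffs: 1338.636 ± 2.5·947.201 → [-1029.4, 3706.6]
Outside: 4100 → excluded.
Retained (n=10): Σ = 10625, mean = 10625/10 = 1062.500

1062.5 ms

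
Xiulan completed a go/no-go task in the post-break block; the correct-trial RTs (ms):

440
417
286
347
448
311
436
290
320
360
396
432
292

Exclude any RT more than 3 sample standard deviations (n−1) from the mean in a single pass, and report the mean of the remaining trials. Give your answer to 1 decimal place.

n = 13, ΣRT = 4775, M = 367.308
Σ(x−M)² = 48124.77; s = √(48124.77/12) = 63.328
Cutoffs: 367.308 ± 3·63.328 → [177.3, 557.3]
No RTs fall outside the cutoffs; all 13 retained. Mean = 4775/13 = 367.308

367.3 ms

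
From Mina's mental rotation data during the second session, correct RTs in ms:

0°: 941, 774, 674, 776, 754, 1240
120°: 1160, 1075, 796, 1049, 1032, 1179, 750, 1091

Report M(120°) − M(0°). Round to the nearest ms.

157 ms

M(0°) = 5159/6 = 859.833
M(120°) = 8132/8 = 1016.500
Difference = 1016.500 − 859.833 = 156.667 ms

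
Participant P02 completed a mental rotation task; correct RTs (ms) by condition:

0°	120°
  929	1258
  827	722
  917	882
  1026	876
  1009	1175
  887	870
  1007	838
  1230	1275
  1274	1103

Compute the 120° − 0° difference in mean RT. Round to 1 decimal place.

-11.9 ms

M(0°) = 9106/9 = 1011.778
M(120°) = 8999/9 = 999.889
Difference = 999.889 − 1011.778 = -11.889 ms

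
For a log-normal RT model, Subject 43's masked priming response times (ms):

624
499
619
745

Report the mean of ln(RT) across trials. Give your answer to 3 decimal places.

6.423

ln(RT): 6.4362, 6.2126, 6.4281, 6.6134
Σ ln(RT) = 25.6902
Mean = 25.6902/4 = 6.42256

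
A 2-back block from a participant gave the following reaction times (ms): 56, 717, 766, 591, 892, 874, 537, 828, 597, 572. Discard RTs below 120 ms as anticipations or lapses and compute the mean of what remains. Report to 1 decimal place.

Excluded: 56
Retained (n=9): Σ = 6374
Mean = 6374/9 = 708.2222

708.2 ms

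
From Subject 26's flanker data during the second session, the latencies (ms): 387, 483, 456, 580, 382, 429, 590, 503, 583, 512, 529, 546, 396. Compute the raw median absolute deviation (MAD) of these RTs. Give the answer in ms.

74 ms

Sorted: 382, 387, 396, 429, 456, 483, 503, 512, 529, 546, 580, 583, 590 → median = 503
|x − 503|: 116, 20, 47, 77, 121, 74, 87, 0, 80, 9, 26, 43, 107
Sorted deviations: 0, 9, 20, 26, 43, 47, 74, 77, 80, 87, 107, 116, 121 → MAD = 74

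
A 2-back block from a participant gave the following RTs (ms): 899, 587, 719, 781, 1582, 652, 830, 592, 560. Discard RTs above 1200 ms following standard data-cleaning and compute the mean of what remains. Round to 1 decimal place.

Excluded: 1582
Retained (n=8): Σ = 5620
Mean = 5620/8 = 702.5000

702.5 ms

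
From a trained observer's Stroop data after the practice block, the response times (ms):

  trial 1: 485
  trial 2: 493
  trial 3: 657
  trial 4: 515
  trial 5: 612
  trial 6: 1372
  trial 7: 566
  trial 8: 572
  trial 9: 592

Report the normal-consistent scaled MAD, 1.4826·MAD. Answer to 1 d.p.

84.5 ms

Sorted: 485, 493, 515, 566, 572, 592, 612, 657, 1372 → median = 572
|x − 572| sorted: 0, 6, 20, 40, 57, 79, 85, 87, 800 → MAD = 57
Robust SD ≈ 1.4826 × 57 = 84.508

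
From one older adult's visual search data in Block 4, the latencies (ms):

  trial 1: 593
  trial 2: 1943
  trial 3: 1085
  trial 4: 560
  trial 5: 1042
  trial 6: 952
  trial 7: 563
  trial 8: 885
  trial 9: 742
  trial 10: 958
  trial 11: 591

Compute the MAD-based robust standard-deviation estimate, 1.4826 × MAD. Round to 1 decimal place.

296.5 ms

Sorted: 560, 563, 591, 593, 742, 885, 952, 958, 1042, 1085, 1943 → median = 885
|x − 885| sorted: 0, 67, 73, 143, 157, 200, 292, 294, 322, 325, 1058 → MAD = 200
Robust SD ≈ 1.4826 × 200 = 296.520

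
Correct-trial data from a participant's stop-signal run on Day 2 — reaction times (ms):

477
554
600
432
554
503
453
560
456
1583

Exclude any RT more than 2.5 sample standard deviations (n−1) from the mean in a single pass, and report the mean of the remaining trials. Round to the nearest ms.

n = 10, ΣRT = 6172, M = 617.200
Σ(x−M)² = 1064269.60; s = √(1064269.60/9) = 343.878
Cutoffs: 617.200 ± 2.5·343.878 → [-242.5, 1476.9]
Outside: 1583 → excluded.
Retained (n=9): Σ = 4589, mean = 4589/9 = 509.889

510 ms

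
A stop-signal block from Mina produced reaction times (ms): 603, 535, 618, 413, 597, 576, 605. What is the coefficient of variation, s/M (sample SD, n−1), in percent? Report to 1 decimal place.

12.7%

n = 7, Σ = 3947, M = 563.8571
Σ(x−M)² = 30992.857; s = √(30992.857/6) = 71.8712
CV = 71.8712 / 563.8571 = 0.12746 = 12.746%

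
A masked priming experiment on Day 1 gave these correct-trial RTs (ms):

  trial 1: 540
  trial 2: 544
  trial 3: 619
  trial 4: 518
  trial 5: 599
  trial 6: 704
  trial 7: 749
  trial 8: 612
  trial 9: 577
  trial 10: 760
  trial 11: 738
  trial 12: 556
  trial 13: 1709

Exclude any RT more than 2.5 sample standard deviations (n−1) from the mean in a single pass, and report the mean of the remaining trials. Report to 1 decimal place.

n = 13, ΣRT = 9225, M = 709.615
Σ(x−M)² = 1167771.08; s = √(1167771.08/12) = 311.952
Cutoffs: 709.615 ± 2.5·311.952 → [-70.3, 1489.5]
Outside: 1709 → excluded.
Retained (n=12): Σ = 7516, mean = 7516/12 = 626.333

626.3 ms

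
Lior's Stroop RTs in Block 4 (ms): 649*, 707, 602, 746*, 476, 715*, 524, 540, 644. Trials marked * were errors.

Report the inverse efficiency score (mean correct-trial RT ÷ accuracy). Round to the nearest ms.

Correct trials (n=6): 707, 602, 476, 524, 540, 644
Mean correct RT = 3493/6 = 582.1667 ms
Proportion correct = 6/9
IES = 582.1667 / (6/9) = 873.250 ms

873 ms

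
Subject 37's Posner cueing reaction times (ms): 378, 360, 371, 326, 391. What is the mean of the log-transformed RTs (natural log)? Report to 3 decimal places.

5.899

ln(RT): 5.9349, 5.8861, 5.9162, 5.7869, 5.9687
Σ ln(RT) = 29.4928
Mean = 29.4928/5 = 5.89856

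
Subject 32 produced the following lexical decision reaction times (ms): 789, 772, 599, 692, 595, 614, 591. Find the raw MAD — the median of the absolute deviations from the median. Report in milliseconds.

Sorted: 591, 595, 599, 614, 692, 772, 789 → median = 614
|x − 614|: 175, 158, 15, 78, 19, 0, 23
Sorted deviations: 0, 15, 19, 23, 78, 158, 175 → MAD = 23

23 ms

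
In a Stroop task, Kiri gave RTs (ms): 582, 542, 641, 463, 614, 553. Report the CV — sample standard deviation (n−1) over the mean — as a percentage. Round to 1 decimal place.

11.0%

n = 6, Σ = 3395, M = 565.8333
Σ(x−M)² = 19538.833; s = √(19538.833/5) = 62.5121
CV = 62.5121 / 565.8333 = 0.11048 = 11.048%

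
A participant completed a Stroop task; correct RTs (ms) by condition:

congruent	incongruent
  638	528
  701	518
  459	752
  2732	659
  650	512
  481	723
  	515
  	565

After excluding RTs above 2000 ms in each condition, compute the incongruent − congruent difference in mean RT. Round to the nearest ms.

11 ms

congruent: exclude 2732
M(congruent) = 2929/5 = 585.800
M(incongruent) = 4772/8 = 596.500
Difference = 596.500 − 585.800 = 10.700 ms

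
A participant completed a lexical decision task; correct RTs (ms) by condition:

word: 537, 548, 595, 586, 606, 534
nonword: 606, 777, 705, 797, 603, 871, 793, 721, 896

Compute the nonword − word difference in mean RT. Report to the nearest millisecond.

M(word) = 3406/6 = 567.667
M(nonword) = 6769/9 = 752.111
Difference = 752.111 − 567.667 = 184.444 ms

184 ms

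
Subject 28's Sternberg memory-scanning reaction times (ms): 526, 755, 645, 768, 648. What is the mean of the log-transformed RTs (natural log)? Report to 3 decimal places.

6.496

ln(RT): 6.2653, 6.6267, 6.4693, 6.6438, 6.4739
Σ ln(RT) = 32.4789
Mean = 32.4789/5 = 6.49579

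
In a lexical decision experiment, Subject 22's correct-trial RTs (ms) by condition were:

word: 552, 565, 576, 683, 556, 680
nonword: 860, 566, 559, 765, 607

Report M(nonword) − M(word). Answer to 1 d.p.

M(word) = 3612/6 = 602.000
M(nonword) = 3357/5 = 671.400
Difference = 671.400 − 602.000 = 69.400 ms

69.4 ms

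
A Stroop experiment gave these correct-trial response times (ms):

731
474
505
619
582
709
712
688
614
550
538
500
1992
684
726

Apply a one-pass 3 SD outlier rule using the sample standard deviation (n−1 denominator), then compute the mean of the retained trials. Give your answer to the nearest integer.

n = 15, ΣRT = 10624, M = 708.267
Σ(x−M)² = 1876226.93; s = √(1876226.93/14) = 366.082
Cutoffs: 708.267 ± 3·366.082 → [-390.0, 1806.5]
Outside: 1992 → excluded.
Retained (n=14): Σ = 8632, mean = 8632/14 = 616.571

617 ms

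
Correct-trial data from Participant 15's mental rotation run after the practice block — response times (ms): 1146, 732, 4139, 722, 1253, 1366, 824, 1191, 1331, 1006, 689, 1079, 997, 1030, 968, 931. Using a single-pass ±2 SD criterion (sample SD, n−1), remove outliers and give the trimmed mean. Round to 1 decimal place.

n = 16, ΣRT = 19404, M = 1212.750
Σ(x−M)² = 9784219.00; s = √(9784219.00/15) = 807.639
Cutoffs: 1212.750 ± 2·807.639 → [-402.5, 2828.0]
Outside: 4139 → excluded.
Retained (n=15): Σ = 15265, mean = 15265/15 = 1017.667

1017.7 ms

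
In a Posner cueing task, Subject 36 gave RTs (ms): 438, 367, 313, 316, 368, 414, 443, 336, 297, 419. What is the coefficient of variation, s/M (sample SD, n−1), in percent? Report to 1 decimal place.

14.7%

n = 10, Σ = 3711, M = 371.1000
Σ(x−M)² = 26940.900; s = √(26940.900/9) = 54.7123
CV = 54.7123 / 371.1000 = 0.14743 = 14.743%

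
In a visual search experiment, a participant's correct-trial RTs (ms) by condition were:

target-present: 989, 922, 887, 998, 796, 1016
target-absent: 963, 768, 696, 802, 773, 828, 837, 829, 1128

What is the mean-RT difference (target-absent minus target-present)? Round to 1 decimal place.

M(target-present) = 5608/6 = 934.667
M(target-absent) = 7624/9 = 847.111
Difference = 847.111 − 934.667 = -87.556 ms

-87.6 ms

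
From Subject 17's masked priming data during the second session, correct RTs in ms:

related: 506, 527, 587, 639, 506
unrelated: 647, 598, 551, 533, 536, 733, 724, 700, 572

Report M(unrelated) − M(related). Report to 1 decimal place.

68.6 ms

M(related) = 2765/5 = 553.000
M(unrelated) = 5594/9 = 621.556
Difference = 621.556 − 553.000 = 68.556 ms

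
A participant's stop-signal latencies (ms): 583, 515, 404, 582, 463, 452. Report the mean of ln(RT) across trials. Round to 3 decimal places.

ln(RT): 6.3682, 6.2442, 6.0014, 6.3665, 6.1377, 6.1137
Σ ln(RT) = 37.2316
Mean = 37.2316/6 = 6.20527

6.205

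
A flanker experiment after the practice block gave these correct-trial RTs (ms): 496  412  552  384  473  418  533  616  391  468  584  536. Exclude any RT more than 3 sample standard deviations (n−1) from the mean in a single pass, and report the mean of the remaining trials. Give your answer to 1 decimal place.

n = 12, ΣRT = 5863, M = 488.583
Σ(x−M)² = 65610.92; s = √(65610.92/11) = 77.231
Cutoffs: 488.583 ± 3·77.231 → [256.9, 720.3]
No RTs fall outside the cutoffs; all 12 retained. Mean = 5863/12 = 488.583

488.6 ms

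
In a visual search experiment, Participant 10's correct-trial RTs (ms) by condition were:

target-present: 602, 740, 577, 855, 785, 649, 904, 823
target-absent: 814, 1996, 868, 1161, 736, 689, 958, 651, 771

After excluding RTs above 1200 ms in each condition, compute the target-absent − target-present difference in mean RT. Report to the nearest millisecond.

89 ms

target-absent: exclude 1996
M(target-present) = 5935/8 = 741.875
M(target-absent) = 6648/8 = 831.000
Difference = 831.000 − 741.875 = 89.125 ms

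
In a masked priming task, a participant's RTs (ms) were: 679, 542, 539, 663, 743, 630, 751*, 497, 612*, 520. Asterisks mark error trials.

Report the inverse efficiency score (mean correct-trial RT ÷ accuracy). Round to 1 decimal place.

752.0 ms

Correct trials (n=8): 679, 542, 539, 663, 743, 630, 497, 520
Mean correct RT = 4813/8 = 601.6250 ms
Proportion correct = 8/10
IES = 601.6250 / (8/10) = 752.031 ms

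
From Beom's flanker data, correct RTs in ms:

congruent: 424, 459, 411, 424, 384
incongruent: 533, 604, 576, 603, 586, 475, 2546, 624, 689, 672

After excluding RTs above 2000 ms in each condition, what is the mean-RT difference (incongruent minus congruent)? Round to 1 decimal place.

175.4 ms

incongruent: exclude 2546
M(congruent) = 2102/5 = 420.400
M(incongruent) = 5362/9 = 595.778
Difference = 595.778 − 420.400 = 175.378 ms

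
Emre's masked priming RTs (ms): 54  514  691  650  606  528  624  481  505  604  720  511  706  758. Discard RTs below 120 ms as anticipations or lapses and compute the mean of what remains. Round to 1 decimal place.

607.5 ms

Excluded: 54
Retained (n=13): Σ = 7898
Mean = 7898/13 = 607.5385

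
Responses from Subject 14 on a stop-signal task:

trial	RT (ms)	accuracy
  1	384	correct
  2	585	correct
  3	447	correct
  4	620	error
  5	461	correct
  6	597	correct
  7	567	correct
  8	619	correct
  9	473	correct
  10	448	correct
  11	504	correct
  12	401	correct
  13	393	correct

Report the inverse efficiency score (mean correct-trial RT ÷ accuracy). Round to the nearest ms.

Correct trials (n=12): 384, 585, 447, 461, 597, 567, 619, 473, 448, 504, 401, 393
Mean correct RT = 5879/12 = 489.9167 ms
Proportion correct = 12/13
IES = 489.9167 / (12/13) = 530.743 ms

531 ms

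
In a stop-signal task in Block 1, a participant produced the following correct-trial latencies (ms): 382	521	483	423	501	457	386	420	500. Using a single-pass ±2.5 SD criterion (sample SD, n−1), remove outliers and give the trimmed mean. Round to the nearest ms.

453 ms

n = 9, ΣRT = 4073, M = 452.556
Σ(x−M)² = 21570.22; s = √(21570.22/8) = 51.926
Cutoffs: 452.556 ± 2.5·51.926 → [322.7, 582.4]
No RTs fall outside the cutoffs; all 9 retained. Mean = 4073/9 = 452.556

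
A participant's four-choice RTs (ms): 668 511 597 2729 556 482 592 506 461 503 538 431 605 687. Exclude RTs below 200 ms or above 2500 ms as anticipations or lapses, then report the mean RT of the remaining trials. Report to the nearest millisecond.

Excluded: 2729
Retained (n=13): Σ = 7137
Mean = 7137/13 = 549.0000

549 ms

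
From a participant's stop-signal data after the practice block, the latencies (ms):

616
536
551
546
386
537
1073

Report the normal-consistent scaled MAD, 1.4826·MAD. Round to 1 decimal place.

Sorted: 386, 536, 537, 546, 551, 616, 1073 → median = 546
|x − 546| sorted: 0, 5, 9, 10, 70, 160, 527 → MAD = 10
Robust SD ≈ 1.4826 × 10 = 14.826

14.8 ms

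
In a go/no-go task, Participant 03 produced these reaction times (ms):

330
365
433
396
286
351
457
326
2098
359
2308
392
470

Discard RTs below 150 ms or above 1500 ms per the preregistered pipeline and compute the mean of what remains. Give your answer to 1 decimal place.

Excluded: 2098, 2308
Retained (n=11): Σ = 4165
Mean = 4165/11 = 378.6364

378.6 ms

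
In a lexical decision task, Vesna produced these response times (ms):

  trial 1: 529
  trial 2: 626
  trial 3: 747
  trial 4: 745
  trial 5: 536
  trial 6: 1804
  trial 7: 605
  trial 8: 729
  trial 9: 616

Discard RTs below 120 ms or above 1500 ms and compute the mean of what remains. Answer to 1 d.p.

Excluded: 1804
Retained (n=8): Σ = 5133
Mean = 5133/8 = 641.6250

641.6 ms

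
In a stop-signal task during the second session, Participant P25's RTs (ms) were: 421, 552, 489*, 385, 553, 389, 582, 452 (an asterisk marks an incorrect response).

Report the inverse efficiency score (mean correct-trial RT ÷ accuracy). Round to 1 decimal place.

Correct trials (n=7): 421, 552, 385, 553, 389, 582, 452
Mean correct RT = 3334/7 = 476.2857 ms
Proportion correct = 7/8
IES = 476.2857 / (7/8) = 544.327 ms

544.3 ms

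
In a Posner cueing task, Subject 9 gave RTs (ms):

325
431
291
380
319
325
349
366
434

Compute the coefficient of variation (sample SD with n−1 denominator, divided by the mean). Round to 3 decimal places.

0.139

n = 9, Σ = 3220, M = 357.7778
Σ(x−M)² = 19921.556; s = √(19921.556/8) = 49.9018
CV = 49.9018 / 357.7778 = 0.13948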